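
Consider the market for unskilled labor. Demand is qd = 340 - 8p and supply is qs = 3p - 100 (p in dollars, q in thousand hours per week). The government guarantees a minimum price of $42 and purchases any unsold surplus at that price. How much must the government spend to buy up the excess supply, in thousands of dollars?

Without the control the market clears where 340 - 8p = 3p - 100, i.e. p* = 40 and q* = 20.
The floor of 42 is above the equilibrium price 40, so it binds.
At p = 42: qd = 340 - 8·42 = 4 and qs = 3·42 - 100 = 26.
Surplus = qs - qd = 22.
Government expenditure = surplus × support price = 22 × 42 = 924.

924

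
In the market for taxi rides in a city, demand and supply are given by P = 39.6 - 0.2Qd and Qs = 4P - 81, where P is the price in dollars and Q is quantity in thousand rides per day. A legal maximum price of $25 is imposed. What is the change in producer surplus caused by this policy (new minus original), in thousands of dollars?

-186

Rearranging demand gives Qd = 198 - 5P. Setting quantity demanded equal to quantity supplied, 198 - 5P = 4P - 81, gives P* = 31 and Q* = 43.
Because the ceiling (25) lies below the market-clearing price, it is binding.
At P = 25: Qd = 198 - 5·25 = 73 and Qs = 4·25 - 81 = 19.
Producer surplus without the control is ½ · (31 - 20.25) · 43 = 231.125.
With the ceiling, producers sell 19 units at 25, so PS = ½ · (25 - 20.25) · 19 = 45.125.
Change in producer surplus = 45.125 - 231.125 = -186.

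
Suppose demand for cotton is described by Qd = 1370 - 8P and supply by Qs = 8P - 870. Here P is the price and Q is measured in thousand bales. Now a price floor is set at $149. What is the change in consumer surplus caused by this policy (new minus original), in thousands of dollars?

-1926

Equilibrium: 1370 - 8P = 8P - 870, so 2240 = 16P and P* = 140, Q* = 250.
The floor of 149 is above the equilibrium price 140, so it binds.
At P = 149: Qd = 1370 - 8·149 = 178 and Qs = 8·149 - 870 = 322.
Consumer surplus without the control is ½ · (171.25 - 140) · 250 = 3906.25.
With the floor, consumers buy 178 units at 149, so CS = ½ · (171.25 - 149) · 178 = 1980.25.
Change in consumer surplus = 1980.25 - 3906.25 = -1926.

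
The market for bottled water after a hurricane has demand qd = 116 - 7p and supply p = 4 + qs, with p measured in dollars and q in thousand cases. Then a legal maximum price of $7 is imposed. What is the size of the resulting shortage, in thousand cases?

Rearranging supply gives qs = p - 4. Without the control the market clears where 116 - 7p = p - 4, i.e. p* = 15 and q* = 11.
The ceiling of 7 is below the equilibrium price 15, so it binds.
At p = 7: qd = 116 - 7·7 = 67 and qs = 7 - 4 = 3.
Shortage = qd - qs = 67 - 3 = 64.

64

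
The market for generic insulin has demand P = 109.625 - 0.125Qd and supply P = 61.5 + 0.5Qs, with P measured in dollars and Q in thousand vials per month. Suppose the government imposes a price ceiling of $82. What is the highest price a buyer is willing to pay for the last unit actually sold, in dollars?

Rearranging demand gives Qd = 877 - 8P; rearranging supply gives Qs = 2P - 123. Equilibrium: 877 - 8P = 2P - 123, so 1000 = 10P and P* = 100, Q* = 77.
Since 82 < 100, the ceiling is binding.
At P = 82: Qd = 877 - 8·82 = 221 and Qs = 2·82 - 123 = 41.
Only 41 units reach the market. On the demand curve, the marginal buyer's willingness to pay at Q = 41 is (877 - 41)/8 = 104.5.

104.5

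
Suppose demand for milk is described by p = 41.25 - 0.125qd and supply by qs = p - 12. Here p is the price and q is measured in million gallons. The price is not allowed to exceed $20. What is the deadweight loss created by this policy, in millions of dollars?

Rearranging demand gives qd = 330 - 8p. In a free market, 330 - 8p = p - 12 gives the equilibrium p* = 38, q* = 26.
Because the ceiling (20) lies below the market-clearing price, it is binding.
At p = 20: qd = 330 - 8·20 = 170 and qs = 20 - 12 = 8.
Quantity traded falls to 8. At q = 8 the demand price is (330 - 8)/8 = 40.25 and the supply price is 12 + 8 = 20.
Deadweight loss = ½ · (40.25 - 20) · (26 - 8) = ½ · 20.25 · 18 = 182.25.

182.25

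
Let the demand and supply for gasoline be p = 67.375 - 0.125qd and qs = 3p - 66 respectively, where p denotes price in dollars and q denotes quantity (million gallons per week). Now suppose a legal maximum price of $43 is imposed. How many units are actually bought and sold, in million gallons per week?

Rearranging demand gives qd = 539 - 8p. Setting quantity demanded equal to quantity supplied, 539 - 8p = 3p - 66, gives p* = 55 and q* = 99.
The ceiling of 43 is below the equilibrium price 55, so it binds.
At p = 43: qd = 539 - 8·43 = 195 and qs = 3·43 - 66 = 63.
The quantity actually transacted is the short side, supply: 63.

63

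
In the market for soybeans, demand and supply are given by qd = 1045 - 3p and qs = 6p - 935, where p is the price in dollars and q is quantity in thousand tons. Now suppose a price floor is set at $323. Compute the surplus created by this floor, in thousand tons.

927

Setting quantity demanded equal to quantity supplied, 1045 - 3p = 6p - 935, gives p* = 220 and q* = 385.
The floor of 323 is above the equilibrium price 220, so it binds.
At p = 323: qd = 1045 - 3·323 = 76 and qs = 6·323 - 935 = 1003.
Surplus = qs - qd = 1003 - 76 = 927.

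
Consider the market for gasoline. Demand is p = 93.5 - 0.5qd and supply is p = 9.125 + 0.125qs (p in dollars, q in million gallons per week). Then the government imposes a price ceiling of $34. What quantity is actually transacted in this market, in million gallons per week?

Rearranging demand gives qd = 187 - 2p; rearranging supply gives qs = 8p - 73. Equilibrium: 187 - 2p = 8p - 73, so 260 = 10p and p* = 26, q* = 135.
Since 34 is above p* = 26, the ceiling does not bind and the free-market outcome prevails.

135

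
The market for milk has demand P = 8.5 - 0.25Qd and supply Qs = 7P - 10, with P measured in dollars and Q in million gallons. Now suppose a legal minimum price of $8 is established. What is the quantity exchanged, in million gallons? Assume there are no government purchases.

2

Rearranging demand gives Qd = 34 - 4P. Equilibrium: 34 - 4P = 7P - 10, so 44 = 11P and P* = 4, Q* = 18.
Because the floor (8) lies above the market-clearing price, it is binding.
At P = 8: Qd = 34 - 4·8 = 2 and Qs = 7·8 - 10 = 46.
The quantity actually transacted is the short side, demand: 2.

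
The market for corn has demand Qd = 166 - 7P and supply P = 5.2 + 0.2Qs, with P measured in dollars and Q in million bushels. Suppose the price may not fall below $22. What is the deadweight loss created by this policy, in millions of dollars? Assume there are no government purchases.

302.4

Rearranging supply gives Qs = 5P - 26. Equilibrium: 166 - 7P = 5P - 26, so 192 = 12P and P* = 16, Q* = 54.
Because the floor (22) lies above the market-clearing price, it is binding.
At P = 22: Qd = 166 - 7·22 = 12 and Qs = 5·22 - 26 = 84.
Quantity traded falls to 12. At Q = 12 the demand price is (166 - 12)/7 = 22 and the supply price is (26 + 12)/5 = 7.6.
Deadweight loss = ½ · (22 - 7.6) · (54 - 12) = ½ · 14.4 · 42 = 302.4.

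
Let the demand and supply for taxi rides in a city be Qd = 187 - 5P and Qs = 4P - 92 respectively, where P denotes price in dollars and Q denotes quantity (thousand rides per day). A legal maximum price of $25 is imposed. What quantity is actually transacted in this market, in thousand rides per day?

8

Setting quantity demanded equal to quantity supplied, 187 - 5P = 4P - 92, gives P* = 31 and Q* = 32.
Since 25 < 31, the ceiling is binding.
At P = 25: Qd = 187 - 5·25 = 62 and Qs = 4·25 - 92 = 8.
The quantity actually transacted is the short side, supply: 8.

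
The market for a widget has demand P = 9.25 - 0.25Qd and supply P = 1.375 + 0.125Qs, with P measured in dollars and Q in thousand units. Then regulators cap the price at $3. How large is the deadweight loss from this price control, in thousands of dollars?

Rearranging demand gives Qd = 37 - 4P; rearranging supply gives Qs = 8P - 11. Setting quantity demanded equal to quantity supplied, 37 - 4P = 8P - 11, gives P* = 4 and Q* = 21.
The ceiling of 3 is below the equilibrium price 4, so it binds.
At P = 3: Qd = 37 - 4·3 = 25 and Qs = 8·3 - 11 = 13.
Quantity traded falls to 13. At Q = 13 the demand price is (37 - 13)/4 = 6 and the supply price is (11 + 13)/8 = 3.
Deadweight loss = ½ · (6 - 3) · (21 - 13) = ½ · 3 · 8 = 12.

12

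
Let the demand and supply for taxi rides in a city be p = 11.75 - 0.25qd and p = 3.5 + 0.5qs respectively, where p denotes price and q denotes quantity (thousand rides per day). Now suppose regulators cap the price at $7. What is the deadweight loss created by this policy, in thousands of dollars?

Rearranging demand gives qd = 47 - 4p; rearranging supply gives qs = 2p - 7. Equilibrium: 47 - 4p = 2p - 7, so 54 = 6p and p* = 9, q* = 11.
The ceiling of 7 is below the equilibrium price 9, so it binds.
At p = 7: qd = 47 - 4·7 = 19 and qs = 2·7 - 7 = 7.
Quantity traded falls to 7. At q = 7 the demand price is (47 - 7)/4 = 10 and the supply price is (7 + 7)/2 = 7.
Deadweight loss = ½ · (10 - 7) · (11 - 7) = ½ · 3 · 4 = 6.

6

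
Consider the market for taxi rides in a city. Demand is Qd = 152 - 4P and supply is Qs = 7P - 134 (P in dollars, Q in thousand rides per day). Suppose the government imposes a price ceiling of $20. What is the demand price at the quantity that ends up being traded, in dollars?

Equilibrium: 152 - 4P = 7P - 134, so 286 = 11P and P* = 26, Q* = 48.
The ceiling of 20 is below the equilibrium price 26, so it binds.
At P = 20: Qd = 152 - 4·20 = 72 and Qs = 7·20 - 134 = 6.
Only 6 units reach the market. On the demand curve, the marginal buyer's willingness to pay at Q = 6 is (152 - 6)/4 = 36.5.

36.5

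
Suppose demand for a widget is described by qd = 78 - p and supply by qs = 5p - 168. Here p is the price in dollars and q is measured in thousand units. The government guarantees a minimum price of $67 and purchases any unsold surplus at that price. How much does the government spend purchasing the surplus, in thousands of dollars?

10452

Without the control the market clears where 78 - p = 5p - 168, i.e. p* = 41 and q* = 37.
Because the floor (67) lies above the market-clearing price, it is binding.
At p = 67: qd = 78 - 67 = 11 and qs = 5·67 - 168 = 167.
Surplus = qs - qd = 156.
Government expenditure = surplus × support price = 156 × 67 = 10452.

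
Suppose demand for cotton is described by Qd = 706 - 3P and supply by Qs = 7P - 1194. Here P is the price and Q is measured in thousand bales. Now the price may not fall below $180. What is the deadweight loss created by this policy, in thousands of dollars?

0

Setting quantity demanded equal to quantity supplied, 706 - 3P = 7P - 1194, gives P* = 190 and Q* = 136.
Since 180 is below P* = 190, the floor does not bind and the free-market outcome prevails.
Since the control does not bind, no trades are prevented and deadweight loss is zero.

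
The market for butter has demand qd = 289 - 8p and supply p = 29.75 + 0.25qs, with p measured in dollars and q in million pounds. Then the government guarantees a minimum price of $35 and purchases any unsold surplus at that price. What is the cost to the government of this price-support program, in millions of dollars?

Rearranging supply gives qs = 4p - 119. In a free market, 289 - 8p = 4p - 119 gives the equilibrium p* = 34, q* = 17.
The floor of 35 is above the equilibrium price 34, so it binds.
At p = 35: qd = 289 - 8·35 = 9 and qs = 4·35 - 119 = 21.
Surplus = qs - qd = 12.
Government expenditure = surplus × support price = 12 × 35 = 420.

420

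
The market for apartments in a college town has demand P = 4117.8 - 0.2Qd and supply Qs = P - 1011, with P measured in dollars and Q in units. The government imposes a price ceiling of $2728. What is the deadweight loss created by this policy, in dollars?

456230.4

Rearranging demand gives Qd = 20589 - 5P. Without the control the market clears where 20589 - 5P = P - 1011, i.e. P* = 3600 and Q* = 2589.
Because the ceiling (2728) lies below the market-clearing price, it is binding.
At P = 2728: Qd = 20589 - 5·2728 = 6949 and Qs = 2728 - 1011 = 1717.
Quantity traded falls to 1717. At Q = 1717 the demand price is (20589 - 1717)/5 = 3774.4 and the supply price is 1011 + 1717 = 2728.
Deadweight loss = ½ · (3774.4 - 2728) · (2589 - 1717) = ½ · 1046.4 · 872 = 456230.4.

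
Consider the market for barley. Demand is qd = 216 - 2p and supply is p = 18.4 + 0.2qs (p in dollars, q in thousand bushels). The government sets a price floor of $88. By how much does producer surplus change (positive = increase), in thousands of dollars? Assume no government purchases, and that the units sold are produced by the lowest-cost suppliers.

Rearranging supply gives qs = 5p - 92. Equilibrium: 216 - 2p = 5p - 92, so 308 = 7p and p* = 44, q* = 128.
Since 88 > 44, the floor is binding.
At p = 88: qd = 216 - 2·88 = 40 and qs = 5·88 - 92 = 348.
Producer surplus without the control is ½ · (44 - 18.4) · 128 = 1638.4.
With the floor, 40 units are sold at 88. The supply price at q = 40 is 26.4, so PS = ½ · [(88 - 18.4) + (88 - 26.4)] · 40 = 2624.
Change in producer surplus = 2624 - 1638.4 = 985.6.

985.6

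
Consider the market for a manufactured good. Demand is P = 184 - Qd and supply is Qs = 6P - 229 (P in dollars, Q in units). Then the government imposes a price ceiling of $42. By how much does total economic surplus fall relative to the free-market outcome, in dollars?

Rearranging demand gives Qd = 184 - P. Setting quantity demanded equal to quantity supplied, 184 - P = 6P - 229, gives P* = 59 and Q* = 125.
Because the ceiling (42) lies below the market-clearing price, it is binding.
At P = 42: Qd = 184 - 42 = 142 and Qs = 6·42 - 229 = 23.
Quantity traded falls to 23. At Q = 23 the demand price is 184 - 23 = 161 and the supply price is (229 + 23)/6 = 42.
Deadweight loss = ½ · (161 - 42) · (125 - 23) = ½ · 119 · 102 = 6069.

6069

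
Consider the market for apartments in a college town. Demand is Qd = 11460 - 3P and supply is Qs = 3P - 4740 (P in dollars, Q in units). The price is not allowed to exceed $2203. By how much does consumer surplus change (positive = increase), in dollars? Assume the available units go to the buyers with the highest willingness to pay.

Setting quantity demanded equal to quantity supplied, 11460 - 3P = 3P - 4740, gives P* = 2700 and Q* = 3360.
Because the ceiling (2203) lies below the market-clearing price, it is binding.
At P = 2203: Qd = 11460 - 3·2203 = 4851 and Qs = 3·2203 - 4740 = 1869.
Consumer surplus without the control is ½ · (3820 - 2700) · 3360 = 1881600.
With the ceiling, 1869 units are sold at 2203 (assume they go to the highest-value buyers). The demand price at Q = 1869 is 3197, so CS = ½ · [(3820 - 2203) + (3197 - 2203)] · 1869 = 2439979.5.
Change in consumer surplus = 2439979.5 - 1881600 = 558379.5.

558379.5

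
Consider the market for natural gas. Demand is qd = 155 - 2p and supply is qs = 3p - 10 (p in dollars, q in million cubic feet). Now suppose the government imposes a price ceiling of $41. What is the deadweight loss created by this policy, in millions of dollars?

Equilibrium: 155 - 2p = 3p - 10, so 165 = 5p and p* = 33, q* = 89.
Since 41 is above p* = 33, the ceiling does not bind and the free-market outcome prevails.
Since the control does not bind, no trades are prevented and deadweight loss is zero.

0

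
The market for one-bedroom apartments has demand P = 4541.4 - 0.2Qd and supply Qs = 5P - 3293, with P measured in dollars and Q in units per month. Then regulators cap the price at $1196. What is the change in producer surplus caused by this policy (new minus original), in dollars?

Rearranging demand gives Qd = 22707 - 5P. Setting quantity demanded equal to quantity supplied, 22707 - 5P = 5P - 3293, gives P* = 2600 and Q* = 9707.
The ceiling of 1196 is below the equilibrium price 2600, so it binds.
At P = 1196: Qd = 22707 - 5·1196 = 16727 and Qs = 5·1196 - 3293 = 2687.
Producer surplus without the control is ½ · (2600 - 658.6) · 9707 = 9422584.9.
With the ceiling, producers sell 2687 units at 1196, so PS = ½ · (1196 - 658.6) · 2687 = 721996.9.
Change in producer surplus = 721996.9 - 9422584.9 = -8700588.

-8700588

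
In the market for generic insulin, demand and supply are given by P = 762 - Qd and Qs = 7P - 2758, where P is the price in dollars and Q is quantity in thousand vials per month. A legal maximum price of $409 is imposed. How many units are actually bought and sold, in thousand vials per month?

Rearranging demand gives Qd = 762 - P. Without the control the market clears where 762 - P = 7P - 2758, i.e. P* = 440 and Q* = 322.
Since 409 < 440, the ceiling is binding.
At P = 409: Qd = 762 - 409 = 353 and Qs = 7·409 - 2758 = 105.
The quantity actually transacted is the short side, supply: 105.

105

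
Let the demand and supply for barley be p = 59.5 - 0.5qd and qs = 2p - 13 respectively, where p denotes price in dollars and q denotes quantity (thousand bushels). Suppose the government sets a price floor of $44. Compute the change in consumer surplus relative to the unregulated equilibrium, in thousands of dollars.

-462

Rearranging demand gives qd = 119 - 2p. Setting quantity demanded equal to quantity supplied, 119 - 2p = 2p - 13, gives p* = 33 and q* = 53.
Since 44 > 33, the floor is binding.
At p = 44: qd = 119 - 2·44 = 31 and qs = 2·44 - 13 = 75.
Consumer surplus without the control is ½ · (59.5 - 33) · 53 = 702.25.
With the floor, consumers buy 31 units at 44, so CS = ½ · (59.5 - 44) · 31 = 240.25.
Change in consumer surplus = 240.25 - 702.25 = -462.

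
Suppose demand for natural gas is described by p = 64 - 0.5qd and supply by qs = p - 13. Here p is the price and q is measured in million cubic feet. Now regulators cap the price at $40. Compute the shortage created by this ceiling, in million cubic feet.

21

Rearranging demand gives qd = 128 - 2p. In a free market, 128 - 2p = p - 13 gives the equilibrium p* = 47, q* = 34.
The ceiling of 40 is below the equilibrium price 47, so it binds.
At p = 40: qd = 128 - 2·40 = 48 and qs = 40 - 13 = 27.
Shortage = qd - qs = 48 - 27 = 21.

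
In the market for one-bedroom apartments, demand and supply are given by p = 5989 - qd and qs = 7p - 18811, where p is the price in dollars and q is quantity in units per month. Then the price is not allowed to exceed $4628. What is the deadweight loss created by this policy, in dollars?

Rearranging demand gives qd = 5989 - p. In a free market, 5989 - p = 7p - 18811 gives the equilibrium p* = 3100, q* = 2889.
Since 4628 is above p* = 3100, the ceiling does not bind and the free-market outcome prevails.
Since the control does not bind, no trades are prevented and deadweight loss is zero.

0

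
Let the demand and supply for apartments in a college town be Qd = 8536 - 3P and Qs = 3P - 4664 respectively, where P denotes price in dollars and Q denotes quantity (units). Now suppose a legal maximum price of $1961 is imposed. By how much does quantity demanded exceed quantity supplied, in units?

1434

Equilibrium: 8536 - 3P = 3P - 4664, so 13200 = 6P and P* = 2200, Q* = 1936.
Since 1961 < 2200, the ceiling is binding.
At P = 1961: Qd = 8536 - 3·1961 = 2653 and Qs = 3·1961 - 4664 = 1219.
Shortage = Qd - Qs = 2653 - 1219 = 1434.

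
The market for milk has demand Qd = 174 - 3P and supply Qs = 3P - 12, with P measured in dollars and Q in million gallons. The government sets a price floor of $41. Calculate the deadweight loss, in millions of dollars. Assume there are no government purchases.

Setting quantity demanded equal to quantity supplied, 174 - 3P = 3P - 12, gives P* = 31 and Q* = 81.
Because the floor (41) lies above the market-clearing price, it is binding.
At P = 41: Qd = 174 - 3·41 = 51 and Qs = 3·41 - 12 = 111.
Quantity traded falls to 51. At Q = 51 the demand price is (174 - 51)/3 = 41 and the supply price is (12 + 51)/3 = 21.
Deadweight loss = ½ · (41 - 21) · (81 - 51) = ½ · 20 · 30 = 300.

300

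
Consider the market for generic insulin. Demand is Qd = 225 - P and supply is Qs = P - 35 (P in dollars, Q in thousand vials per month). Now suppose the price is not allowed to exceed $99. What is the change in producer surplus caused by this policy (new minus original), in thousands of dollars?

-2464.5

Setting quantity demanded equal to quantity supplied, 225 - P = P - 35, gives P* = 130 and Q* = 95.
Because the ceiling (99) lies below the market-clearing price, it is binding.
At P = 99: Qd = 225 - 99 = 126 and Qs = 99 - 35 = 64.
Producer surplus without the control is ½ · (130 - 35) · 95 = 4512.5.
With the ceiling, producers sell 64 units at 99, so PS = ½ · (99 - 35) · 64 = 2048.
Change in producer surplus = 2048 - 4512.5 = -2464.5.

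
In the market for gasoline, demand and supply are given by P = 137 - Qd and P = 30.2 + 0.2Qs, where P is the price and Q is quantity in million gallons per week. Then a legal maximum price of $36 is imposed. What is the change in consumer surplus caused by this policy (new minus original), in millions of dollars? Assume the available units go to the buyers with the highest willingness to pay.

-1452

Rearranging demand gives Qd = 137 - P; rearranging supply gives Qs = 5P - 151. Equilibrium: 137 - P = 5P - 151, so 288 = 6P and P* = 48, Q* = 89.
The ceiling of 36 is below the equilibrium price 48, so it binds.
At P = 36: Qd = 137 - 36 = 101 and Qs = 5·36 - 151 = 29.
Consumer surplus without the control is ½ · (137 - 48) · 89 = 3960.5.
With the ceiling, 29 units are sold at 36 (assume they go to the highest-value buyers). The demand price at Q = 29 is 108, so CS = ½ · [(137 - 36) + (108 - 36)] · 29 = 2508.5.
Change in consumer surplus = 2508.5 - 3960.5 = -1452.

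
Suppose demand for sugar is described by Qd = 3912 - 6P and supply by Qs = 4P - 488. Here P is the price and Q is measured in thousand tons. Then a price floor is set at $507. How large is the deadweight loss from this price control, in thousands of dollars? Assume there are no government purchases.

33667.5

Equilibrium: 3912 - 6P = 4P - 488, so 4400 = 10P and P* = 440, Q* = 1272.
The floor of 507 is above the equilibrium price 440, so it binds.
At P = 507: Qd = 3912 - 6·507 = 870 and Qs = 4·507 - 488 = 1540.
Quantity traded falls to 870. At Q = 870 the demand price is (3912 - 870)/6 = 507 and the supply price is (488 + 870)/4 = 339.5.
Deadweight loss = ½ · (507 - 339.5) · (1272 - 870) = ½ · 167.5 · 402 = 33667.5.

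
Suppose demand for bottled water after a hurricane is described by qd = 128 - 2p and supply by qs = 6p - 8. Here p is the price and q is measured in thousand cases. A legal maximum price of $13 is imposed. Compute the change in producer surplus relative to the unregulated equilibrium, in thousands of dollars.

-328

In a free market, 128 - 2p = 6p - 8 gives the equilibrium p* = 17, q* = 94.
Because the ceiling (13) lies below the market-clearing price, it is binding.
At p = 13: qd = 128 - 2·13 = 102 and qs = 6·13 - 8 = 70.
Producer surplus without the control is ½ · (17 - 4/3) · 94 = 2209/3.
With the ceiling, producers sell 70 units at 13, so PS = ½ · (13 - 4/3) · 70 = 1225/3.
Change in producer surplus = 1225/3 - 2209/3 = -328.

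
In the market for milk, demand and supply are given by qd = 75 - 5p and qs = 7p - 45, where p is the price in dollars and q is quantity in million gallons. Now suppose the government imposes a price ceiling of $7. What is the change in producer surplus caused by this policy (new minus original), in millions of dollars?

-43.5

Equilibrium: 75 - 5p = 7p - 45, so 120 = 12p and p* = 10, q* = 25.
Since 7 < 10, the ceiling is binding.
At p = 7: qd = 75 - 5·7 = 40 and qs = 7·7 - 45 = 4.
Producer surplus without the control is ½ · (10 - 45/7) · 25 = 625/14.
With the ceiling, producers sell 4 units at 7, so PS = ½ · (7 - 45/7) · 4 = 8/7.
Change in producer surplus = 8/7 - 625/14 = -43.5.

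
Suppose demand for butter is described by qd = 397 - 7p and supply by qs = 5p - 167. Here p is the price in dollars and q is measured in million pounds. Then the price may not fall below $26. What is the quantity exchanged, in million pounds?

Equilibrium: 397 - 7p = 5p - 167, so 564 = 12p and p* = 47, q* = 68.
The floor of 26 is below the equilibrium price 47, so it is not binding; the market clears at p* = 47, q* = 68.

68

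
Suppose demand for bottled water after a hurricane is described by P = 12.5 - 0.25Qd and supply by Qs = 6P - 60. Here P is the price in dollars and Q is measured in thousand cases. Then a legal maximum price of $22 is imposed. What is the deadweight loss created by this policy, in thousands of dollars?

Rearranging demand gives Qd = 50 - 4P. In a free market, 50 - 4P = 6P - 60 gives the equilibrium P* = 11, Q* = 6.
Since 22 is above P* = 11, the ceiling does not bind and the free-market outcome prevails.
Since the control does not bind, no trades are prevented and deadweight loss is zero.

0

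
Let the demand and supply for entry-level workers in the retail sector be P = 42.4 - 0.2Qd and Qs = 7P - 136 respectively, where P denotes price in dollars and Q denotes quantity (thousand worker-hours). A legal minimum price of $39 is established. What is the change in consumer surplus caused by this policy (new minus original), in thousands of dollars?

Rearranging demand gives Qd = 212 - 5P. Setting quantity demanded equal to quantity supplied, 212 - 5P = 7P - 136, gives P* = 29 and Q* = 67.
Since 39 > 29, the floor is binding.
At P = 39: Qd = 212 - 5·39 = 17 and Qs = 7·39 - 136 = 137.
Consumer surplus without the control is ½ · (42.4 - 29) · 67 = 448.9.
With the floor, consumers buy 17 units at 39, so CS = ½ · (42.4 - 39) · 17 = 28.9.
Change in consumer surplus = 28.9 - 448.9 = -420.

-420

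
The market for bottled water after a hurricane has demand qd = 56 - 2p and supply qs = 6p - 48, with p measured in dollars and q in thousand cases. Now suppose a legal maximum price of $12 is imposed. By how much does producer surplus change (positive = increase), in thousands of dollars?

Without the control the market clears where 56 - 2p = 6p - 48, i.e. p* = 13 and q* = 30.
Because the ceiling (12) lies below the market-clearing price, it is binding.
At p = 12: qd = 56 - 2·12 = 32 and qs = 6·12 - 48 = 24.
Producer surplus without the control is ½ · (13 - 8) · 30 = 75.
With the ceiling, producers sell 24 units at 12, so PS = ½ · (12 - 8) · 24 = 48.
Change in producer surplus = 48 - 75 = -27.

-27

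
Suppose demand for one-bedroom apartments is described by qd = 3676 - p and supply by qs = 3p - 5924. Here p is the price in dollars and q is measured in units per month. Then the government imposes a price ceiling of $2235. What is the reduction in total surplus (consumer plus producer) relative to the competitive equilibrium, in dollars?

163350

In a free market, 3676 - p = 3p - 5924 gives the equilibrium p* = 2400, q* = 1276.
The ceiling of 2235 is below the equilibrium price 2400, so it binds.
At p = 2235: qd = 3676 - 2235 = 1441 and qs = 3·2235 - 5924 = 781.
Quantity traded falls to 781. At q = 781 the demand price is 3676 - 781 = 2895 and the supply price is (5924 + 781)/3 = 2235.
Deadweight loss = ½ · (2895 - 2235) · (1276 - 781) = ½ · 660 · 495 = 163350.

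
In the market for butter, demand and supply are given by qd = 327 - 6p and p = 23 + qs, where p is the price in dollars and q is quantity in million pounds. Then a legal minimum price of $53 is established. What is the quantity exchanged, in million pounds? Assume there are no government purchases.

Rearranging supply gives qs = p - 23. Equilibrium: 327 - 6p = p - 23, so 350 = 7p and p* = 50, q* = 27.
Because the floor (53) lies above the market-clearing price, it is binding.
At p = 53: qd = 327 - 6·53 = 9 and qs = 53 - 23 = 30.
The quantity actually transacted is the short side, demand: 9.

9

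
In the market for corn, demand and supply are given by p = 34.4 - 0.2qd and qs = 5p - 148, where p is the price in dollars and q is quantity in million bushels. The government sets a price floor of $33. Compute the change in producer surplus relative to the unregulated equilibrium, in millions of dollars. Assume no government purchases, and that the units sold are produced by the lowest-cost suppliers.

4.5

Rearranging demand gives qd = 172 - 5p. Without the control the market clears where 172 - 5p = 5p - 148, i.e. p* = 32 and q* = 12.
Because the floor (33) lies above the market-clearing price, it is binding.
At p = 33: qd = 172 - 5·33 = 7 and qs = 5·33 - 148 = 17.
Producer surplus without the control is ½ · (32 - 29.6) · 12 = 14.4.
With the floor, 7 units are sold at 33. The supply price at q = 7 is 31, so PS = ½ · [(33 - 29.6) + (33 - 31)] · 7 = 18.9.
Change in producer surplus = 18.9 - 14.4 = 4.5.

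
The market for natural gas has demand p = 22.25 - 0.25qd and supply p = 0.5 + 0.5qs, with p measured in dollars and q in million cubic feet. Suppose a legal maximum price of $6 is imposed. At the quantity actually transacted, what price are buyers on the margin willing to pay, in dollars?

Rearranging demand gives qd = 89 - 4p; rearranging supply gives qs = 2p - 1. Setting quantity demanded equal to quantity supplied, 89 - 4p = 2p - 1, gives p* = 15 and q* = 29.
Because the ceiling (6) lies below the market-clearing price, it is binding.
At p = 6: qd = 89 - 4·6 = 65 and qs = 2·6 - 1 = 11.
Only 11 units reach the market. On the demand curve, the marginal buyer's willingness to pay at q = 11 is (89 - 11)/4 = 19.5.

19.5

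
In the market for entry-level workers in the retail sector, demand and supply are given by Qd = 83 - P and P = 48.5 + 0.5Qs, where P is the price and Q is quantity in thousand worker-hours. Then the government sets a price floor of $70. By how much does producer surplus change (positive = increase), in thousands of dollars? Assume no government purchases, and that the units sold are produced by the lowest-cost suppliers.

Rearranging supply gives Qs = 2P - 97. Without the control the market clears where 83 - P = 2P - 97, i.e. P* = 60 and Q* = 23.
Since 70 > 60, the floor is binding.
At P = 70: Qd = 83 - 70 = 13 and Qs = 2·70 - 97 = 43.
Producer surplus without the control is ½ · (60 - 48.5) · 23 = 132.25.
With the floor, 13 units are sold at 70. The supply price at Q = 13 is 55, so PS = ½ · [(70 - 48.5) + (70 - 55)] · 13 = 237.25.
Change in producer surplus = 237.25 - 132.25 = 105.

105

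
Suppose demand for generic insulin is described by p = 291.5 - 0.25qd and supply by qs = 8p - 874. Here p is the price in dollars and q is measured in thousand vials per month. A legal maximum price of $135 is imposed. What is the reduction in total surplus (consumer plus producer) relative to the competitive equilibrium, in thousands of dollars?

14700

Rearranging demand gives qd = 1166 - 4p. Without the control the market clears where 1166 - 4p = 8p - 874, i.e. p* = 170 and q* = 486.
The ceiling of 135 is below the equilibrium price 170, so it binds.
At p = 135: qd = 1166 - 4·135 = 626 and qs = 8·135 - 874 = 206.
Quantity traded falls to 206. At q = 206 the demand price is (1166 - 206)/4 = 240 and the supply price is (874 + 206)/8 = 135.
Deadweight loss = ½ · (240 - 135) · (486 - 206) = ½ · 105 · 280 = 14700.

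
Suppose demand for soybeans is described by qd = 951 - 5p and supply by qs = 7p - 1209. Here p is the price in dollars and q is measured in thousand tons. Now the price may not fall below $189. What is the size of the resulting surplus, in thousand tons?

In a free market, 951 - 5p = 7p - 1209 gives the equilibrium p* = 180, q* = 51.
Because the floor (189) lies above the market-clearing price, it is binding.
At p = 189: qd = 951 - 5·189 = 6 and qs = 7·189 - 1209 = 114.
Surplus = qs - qd = 114 - 6 = 108.

108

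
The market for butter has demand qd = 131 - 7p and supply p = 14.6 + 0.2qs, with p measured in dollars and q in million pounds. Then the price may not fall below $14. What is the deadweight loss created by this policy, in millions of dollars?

0

Rearranging supply gives qs = 5p - 73. In a free market, 131 - 7p = 5p - 73 gives the equilibrium p* = 17, q* = 12.
Since 14 is below p* = 17, the floor does not bind and the free-market outcome prevails.
Since the control does not bind, no trades are prevented and deadweight loss is zero.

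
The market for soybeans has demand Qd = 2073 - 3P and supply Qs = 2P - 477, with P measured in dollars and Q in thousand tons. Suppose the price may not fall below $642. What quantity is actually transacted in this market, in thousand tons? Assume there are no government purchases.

Equilibrium: 2073 - 3P = 2P - 477, so 2550 = 5P and P* = 510, Q* = 543.
Since 642 > 510, the floor is binding.
At P = 642: Qd = 2073 - 3·642 = 147 and Qs = 2·642 - 477 = 807.
The quantity actually transacted is the short side, demand: 147.

147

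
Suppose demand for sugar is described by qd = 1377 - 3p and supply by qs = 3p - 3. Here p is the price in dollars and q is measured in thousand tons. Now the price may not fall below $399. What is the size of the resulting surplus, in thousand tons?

In a free market, 1377 - 3p = 3p - 3 gives the equilibrium p* = 230, q* = 687.
Because the floor (399) lies above the market-clearing price, it is binding.
At p = 399: qd = 1377 - 3·399 = 180 and qs = 3·399 - 3 = 1194.
Surplus = qs - qd = 1194 - 180 = 1014.

1014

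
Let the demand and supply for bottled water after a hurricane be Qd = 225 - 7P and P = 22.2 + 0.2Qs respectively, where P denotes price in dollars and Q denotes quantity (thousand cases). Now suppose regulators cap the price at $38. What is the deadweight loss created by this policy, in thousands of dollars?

Rearranging supply gives Qs = 5P - 111. Setting quantity demanded equal to quantity supplied, 225 - 7P = 5P - 111, gives P* = 28 and Q* = 29.
Since 38 is above P* = 28, the ceiling does not bind and the free-market outcome prevails.
Since the control does not bind, no trades are prevented and deadweight loss is zero.

0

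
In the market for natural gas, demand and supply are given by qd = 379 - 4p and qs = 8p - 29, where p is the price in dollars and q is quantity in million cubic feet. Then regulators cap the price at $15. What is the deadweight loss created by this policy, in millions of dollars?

In a free market, 379 - 4p = 8p - 29 gives the equilibrium p* = 34, q* = 243.
Because the ceiling (15) lies below the market-clearing price, it is binding.
At p = 15: qd = 379 - 4·15 = 319 and qs = 8·15 - 29 = 91.
Quantity traded falls to 91. At q = 91 the demand price is (379 - 91)/4 = 72 and the supply price is (29 + 91)/8 = 15.
Deadweight loss = ½ · (72 - 15) · (243 - 91) = ½ · 57 · 152 = 4332.

4332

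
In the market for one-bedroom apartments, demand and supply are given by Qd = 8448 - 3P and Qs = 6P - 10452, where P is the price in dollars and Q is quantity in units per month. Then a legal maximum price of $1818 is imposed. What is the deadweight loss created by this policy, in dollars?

715716

Without the control the market clears where 8448 - 3P = 6P - 10452, i.e. P* = 2100 and Q* = 2148.
Since 1818 < 2100, the ceiling is binding.
At P = 1818: Qd = 8448 - 3·1818 = 2994 and Qs = 6·1818 - 10452 = 456.
Quantity traded falls to 456. At Q = 456 the demand price is (8448 - 456)/3 = 2664 and the supply price is (10452 + 456)/6 = 1818.
Deadweight loss = ½ · (2664 - 1818) · (2148 - 456) = ½ · 846 · 1692 = 715716.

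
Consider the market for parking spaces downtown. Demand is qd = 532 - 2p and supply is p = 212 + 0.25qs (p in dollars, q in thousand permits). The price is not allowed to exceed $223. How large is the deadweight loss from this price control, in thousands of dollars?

Rearranging supply gives qs = 4p - 848. In a free market, 532 - 2p = 4p - 848 gives the equilibrium p* = 230, q* = 72.
Since 223 < 230, the ceiling is binding.
At p = 223: qd = 532 - 2·223 = 86 and qs = 4·223 - 848 = 44.
Quantity traded falls to 44. At q = 44 the demand price is (532 - 44)/2 = 244 and the supply price is (848 + 44)/4 = 223.
Deadweight loss = ½ · (244 - 223) · (72 - 44) = ½ · 21 · 28 = 294.

294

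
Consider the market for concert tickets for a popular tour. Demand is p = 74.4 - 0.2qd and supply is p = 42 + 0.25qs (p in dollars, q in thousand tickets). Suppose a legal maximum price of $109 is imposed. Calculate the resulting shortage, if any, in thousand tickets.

Rearranging demand gives qd = 372 - 5p; rearranging supply gives qs = 4p - 168. Without the control the market clears where 372 - 5p = 4p - 168, i.e. p* = 60 and q* = 72.
Since 109 is above p* = 60, the ceiling does not bind and the free-market outcome prevails.
Since the control does not bind, there is no shortage.

0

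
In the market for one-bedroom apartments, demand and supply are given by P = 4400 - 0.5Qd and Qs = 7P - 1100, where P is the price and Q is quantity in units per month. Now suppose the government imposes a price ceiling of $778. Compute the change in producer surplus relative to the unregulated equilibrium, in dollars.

-1762306

Rearranging demand gives Qd = 8800 - 2P. Setting quantity demanded equal to quantity supplied, 8800 - 2P = 7P - 1100, gives P* = 1100 and Q* = 6600.
The ceiling of 778 is below the equilibrium price 1100, so it binds.
At P = 778: Qd = 8800 - 2·778 = 7244 and Qs = 7·778 - 1100 = 4346.
Producer surplus without the control is ½ · (1100 - 1100/7) · 6600 = 21780000/7.
With the ceiling, producers sell 4346 units at 778, so PS = ½ · (778 - 1100/7) · 4346 = 9443858/7.
Change in producer surplus = 9443858/7 - 21780000/7 = -1762306.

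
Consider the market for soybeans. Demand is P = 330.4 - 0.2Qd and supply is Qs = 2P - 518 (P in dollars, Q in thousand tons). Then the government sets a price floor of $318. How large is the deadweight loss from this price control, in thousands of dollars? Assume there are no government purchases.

Rearranging demand gives Qd = 1652 - 5P. In a free market, 1652 - 5P = 2P - 518 gives the equilibrium P* = 310, Q* = 102.
Since 318 > 310, the floor is binding.
At P = 318: Qd = 1652 - 5·318 = 62 and Qs = 2·318 - 518 = 118.
Quantity traded falls to 62. At Q = 62 the demand price is (1652 - 62)/5 = 318 and the supply price is (518 + 62)/2 = 290.
Deadweight loss = ½ · (318 - 290) · (102 - 62) = ½ · 28 · 40 = 560.

560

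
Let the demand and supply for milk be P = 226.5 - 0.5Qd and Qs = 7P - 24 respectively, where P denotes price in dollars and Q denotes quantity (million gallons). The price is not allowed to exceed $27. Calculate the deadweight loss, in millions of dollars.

10647

Rearranging demand gives Qd = 453 - 2P. Setting quantity demanded equal to quantity supplied, 453 - 2P = 7P - 24, gives P* = 53 and Q* = 347.
Because the ceiling (27) lies below the market-clearing price, it is binding.
At P = 27: Qd = 453 - 2·27 = 399 and Qs = 7·27 - 24 = 165.
Quantity traded falls to 165. At Q = 165 the demand price is (453 - 165)/2 = 144 and the supply price is (24 + 165)/7 = 27.
Deadweight loss = ½ · (144 - 27) · (347 - 165) = ½ · 117 · 182 = 10647.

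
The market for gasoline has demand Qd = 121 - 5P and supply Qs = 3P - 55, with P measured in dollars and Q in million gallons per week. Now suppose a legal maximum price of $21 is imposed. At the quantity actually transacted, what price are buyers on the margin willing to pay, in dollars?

22.6

Equilibrium: 121 - 5P = 3P - 55, so 176 = 8P and P* = 22, Q* = 11.
Since 21 < 22, the ceiling is binding.
At P = 21: Qd = 121 - 5·21 = 16 and Qs = 3·21 - 55 = 8.
Only 8 units reach the market. On the demand curve, the marginal buyer's willingness to pay at Q = 8 is (121 - 8)/5 = 22.6.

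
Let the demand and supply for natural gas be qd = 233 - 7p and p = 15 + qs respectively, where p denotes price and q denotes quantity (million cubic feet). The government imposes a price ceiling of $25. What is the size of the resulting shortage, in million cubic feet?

Rearranging supply gives qs = p - 15. In a free market, 233 - 7p = p - 15 gives the equilibrium p* = 31, q* = 16.
Since 25 < 31, the ceiling is binding.
At p = 25: qd = 233 - 7·25 = 58 and qs = 25 - 15 = 10.
Shortage = qd - qs = 58 - 10 = 48.

48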